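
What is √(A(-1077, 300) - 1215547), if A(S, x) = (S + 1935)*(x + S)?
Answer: I*√1882213 ≈ 1371.9*I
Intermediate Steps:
A(S, x) = (1935 + S)*(S + x)
√(A(-1077, 300) - 1215547) = √(((-1077)² + 1935*(-1077) + 1935*300 - 1077*300) - 1215547) = √((1159929 - 2083995 + 580500 - 323100) - 1215547) = √(-666666 - 1215547) = √(-1882213) = I*√1882213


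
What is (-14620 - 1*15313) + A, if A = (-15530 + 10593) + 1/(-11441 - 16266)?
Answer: -966143091/27707 ≈ -34870.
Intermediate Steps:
A = -136789460/27707 (A = -4937 + 1/(-27707) = -4937 - 1/27707 = -136789460/27707 ≈ -4937.0)
(-14620 - 1*15313) + A = (-14620 - 1*15313) - 136789460/27707 = (-14620 - 15313) - 136789460/27707 = -29933 - 136789460/27707 = -966143091/27707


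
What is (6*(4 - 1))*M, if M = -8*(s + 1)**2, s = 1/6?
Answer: -196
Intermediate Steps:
s = 1/6 ≈ 0.16667
M = -98/9 (M = -8*(1/6 + 1)**2 = -8*(7/6)**2 = -8*49/36 = -98/9 ≈ -10.889)
(6*(4 - 1))*M = (6*(4 - 1))*(-98/9) = (6*3)*(-98/9) = 18*(-98/9) = -196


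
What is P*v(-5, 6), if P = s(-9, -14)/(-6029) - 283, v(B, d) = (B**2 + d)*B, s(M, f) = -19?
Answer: 264459140/6029 ≈ 43865.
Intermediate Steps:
v(B, d) = B*(d + B**2) (v(B, d) = (d + B**2)*B = B*(d + B**2))
P = -1706188/6029 (P = -19/(-6029) - 283 = -19*(-1/6029) - 283 = 19/6029 - 283 = -1706188/6029 ≈ -283.00)
P*v(-5, 6) = -(-8530940)*(6 + (-5)**2)/6029 = -(-8530940)*(6 + 25)/6029 = -(-8530940)*31/6029 = -1706188/6029*(-155) = 264459140/6029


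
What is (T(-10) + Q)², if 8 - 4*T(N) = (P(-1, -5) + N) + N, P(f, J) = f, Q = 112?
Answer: 227529/16 ≈ 14221.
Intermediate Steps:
T(N) = 9/4 - N/2 (T(N) = 2 - ((-1 + N) + N)/4 = 2 - (-1 + 2*N)/4 = 2 + (¼ - N/2) = 9/4 - N/2)
(T(-10) + Q)² = ((9/4 - ½*(-10)) + 112)² = ((9/4 + 5) + 112)² = (29/4 + 112)² = (477/4)² = 227529/16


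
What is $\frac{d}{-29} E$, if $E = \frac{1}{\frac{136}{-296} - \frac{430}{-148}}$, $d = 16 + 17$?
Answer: $- \frac{2442}{5249} \approx -0.46523$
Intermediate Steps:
$d = 33$
$E = \frac{74}{181}$ ($E = \frac{1}{136 \left(- \frac{1}{296}\right) - - \frac{215}{74}} = \frac{1}{- \frac{17}{37} + \frac{215}{74}} = \frac{1}{\frac{181}{74}} = \frac{74}{181} \approx 0.40884$)
$\frac{d}{-29} E = \frac{33}{-29} \cdot \frac{74}{181} = 33 \left(- \frac{1}{29}\right) \frac{74}{181} = \left(- \frac{33}{29}\right) \frac{74}{181} = - \frac{2442}{5249}$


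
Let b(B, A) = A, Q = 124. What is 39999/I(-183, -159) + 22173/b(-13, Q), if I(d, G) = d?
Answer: -300739/7564 ≈ -39.759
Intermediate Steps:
39999/I(-183, -159) + 22173/b(-13, Q) = 39999/(-183) + 22173/124 = 39999*(-1/183) + 22173*(1/124) = -13333/61 + 22173/124 = -300739/7564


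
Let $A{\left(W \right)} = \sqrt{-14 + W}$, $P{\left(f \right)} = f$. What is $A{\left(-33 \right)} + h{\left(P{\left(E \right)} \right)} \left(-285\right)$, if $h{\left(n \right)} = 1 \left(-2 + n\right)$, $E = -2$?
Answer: $1140 + i \sqrt{47} \approx 1140.0 + 6.8557 i$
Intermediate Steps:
$h{\left(n \right)} = -2 + n$
$A{\left(-33 \right)} + h{\left(P{\left(E \right)} \right)} \left(-285\right) = \sqrt{-14 - 33} + \left(-2 - 2\right) \left(-285\right) = \sqrt{-47} - -1140 = i \sqrt{47} + 1140 = 1140 + i \sqrt{47}$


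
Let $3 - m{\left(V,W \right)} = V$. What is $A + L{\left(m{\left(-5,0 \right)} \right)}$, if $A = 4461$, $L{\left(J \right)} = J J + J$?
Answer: $4533$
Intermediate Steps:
$m{\left(V,W \right)} = 3 - V$
$L{\left(J \right)} = J + J^{2}$ ($L{\left(J \right)} = J^{2} + J = J + J^{2}$)
$A + L{\left(m{\left(-5,0 \right)} \right)} = 4461 + \left(3 - -5\right) \left(1 + \left(3 - -5\right)\right) = 4461 + \left(3 + 5\right) \left(1 + \left(3 + 5\right)\right) = 4461 + 8 \left(1 + 8\right) = 4461 + 8 \cdot 9 = 4461 + 72 = 4533$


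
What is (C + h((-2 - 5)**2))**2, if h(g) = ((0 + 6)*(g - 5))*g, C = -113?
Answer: 164429329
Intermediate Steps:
h(g) = g*(-30 + 6*g) (h(g) = (6*(-5 + g))*g = (-30 + 6*g)*g = g*(-30 + 6*g))
(C + h((-2 - 5)**2))**2 = (-113 + 6*(-2 - 5)**2*(-5 + (-2 - 5)**2))**2 = (-113 + 6*(-7)**2*(-5 + (-7)**2))**2 = (-113 + 6*49*(-5 + 49))**2 = (-113 + 6*49*44)**2 = (-113 + 12936)**2 = 12823**2 = 164429329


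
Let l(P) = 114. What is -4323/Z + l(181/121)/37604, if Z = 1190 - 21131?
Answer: 1616033/7351582 ≈ 0.21982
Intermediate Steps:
Z = -19941
-4323/Z + l(181/121)/37604 = -4323/(-19941) + 114/37604 = -4323*(-1/19941) + 114*(1/37604) = 1441/6647 + 57/18802 = 1616033/7351582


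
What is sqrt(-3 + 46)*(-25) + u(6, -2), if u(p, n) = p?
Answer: 6 - 25*sqrt(43) ≈ -157.94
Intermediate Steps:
sqrt(-3 + 46)*(-25) + u(6, -2) = sqrt(-3 + 46)*(-25) + 6 = sqrt(43)*(-25) + 6 = -25*sqrt(43) + 6 = 6 - 25*sqrt(43)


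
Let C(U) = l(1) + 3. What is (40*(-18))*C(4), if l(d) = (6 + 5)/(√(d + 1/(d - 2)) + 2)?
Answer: -6120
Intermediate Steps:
l(d) = 11/(2 + √(d + 1/(-2 + d))) (l(d) = 11/(√(d + 1/(-2 + d)) + 2) = 11/(2 + √(d + 1/(-2 + d))))
C(U) = 17/2 (C(U) = 11/(2 + √((1 + 1*(-2 + 1))/(-2 + 1))) + 3 = 11/(2 + √((1 + 1*(-1))/(-1))) + 3 = 11/(2 + √(-(1 - 1))) + 3 = 11/(2 + √(-1*0)) + 3 = 11/(2 + √0) + 3 = 11/(2 + 0) + 3 = 11/2 + 3 = 17/2)
(40*(-18))*C(4) = (40*(-18))*0 = -720*0 = 0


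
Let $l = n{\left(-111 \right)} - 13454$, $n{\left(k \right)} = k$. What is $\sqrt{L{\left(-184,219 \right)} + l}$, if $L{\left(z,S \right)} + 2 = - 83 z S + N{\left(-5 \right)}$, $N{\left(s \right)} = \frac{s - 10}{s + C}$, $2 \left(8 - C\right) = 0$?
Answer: $2 \sqrt{832749} \approx 1825.1$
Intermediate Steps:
$C = 8$ ($C = 8 - 0 = 8 + 0 = 8$)
$N{\left(s \right)} = \frac{-10 + s}{8 + s}$ ($N{\left(s \right)} = \frac{s - 10}{s + 8} = \frac{-10 + s}{8 + s}$)
$L{\left(z,S \right)} = -7 - 83 S z$ ($L{\left(z,S \right)} = -2 + \left(- 83 z S + \frac{-10 - 5}{8 - 5}\right) = -2 - \left(\left(-1\right) \frac{1}{3} \left(-15\right) + 83 S z\right) = -2 - \left(5 + 83 S z\right) = -7 - 83 S z$)
$l = -13565$ ($l = -111 - 13454 = -13565$)
$\sqrt{L{\left(-184,219 \right)} + l} = \sqrt{\left(-7 - 18177 \left(-184\right)\right) - 13565} = \sqrt{\left(-7 + 3344568\right) - 13565} = \sqrt{3344561 - 13565} = \sqrt{3330996} = 2 \sqrt{832749}$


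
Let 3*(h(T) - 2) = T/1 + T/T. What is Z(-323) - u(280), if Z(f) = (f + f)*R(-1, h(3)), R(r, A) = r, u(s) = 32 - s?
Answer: 894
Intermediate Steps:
h(T) = 7/3 + T/3 (h(T) = 2 + (T/1 + T/T)/3 = 2 + (T*1 + 1)/3 = 2 + (T + 1)/3 = 2 + (1 + T)/3 = 2 + (⅓ + T/3) = 7/3 + T/3)
Z(f) = -2*f (Z(f) = (f + f)*(-1) = (2*f)*(-1) = -2*f)
Z(-323) - u(280) = -2*(-323) - (32 - 1*280) = 646 - (32 - 280) = 646 - 1*(-248) = 646 + 248 = 894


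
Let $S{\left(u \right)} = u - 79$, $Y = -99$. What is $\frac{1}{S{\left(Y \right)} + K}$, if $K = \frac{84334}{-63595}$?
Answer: $- \frac{63595}{11404244} \approx -0.0055764$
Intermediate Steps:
$S{\left(u \right)} = -79 + u$
$K = - \frac{84334}{63595}$ ($K = 84334 \left(- \frac{1}{63595}\right) = - \frac{84334}{63595} \approx -1.3261$)
$\frac{1}{S{\left(Y \right)} + K} = \frac{1}{\left(-79 - 99\right) - \frac{84334}{63595}} = \frac{1}{-178 - \frac{84334}{63595}} = \frac{1}{- \frac{11404244}{63595}} = - \frac{63595}{11404244}$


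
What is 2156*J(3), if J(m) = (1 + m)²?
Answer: 34496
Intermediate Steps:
2156*J(3) = 2156*(1 + 3)² = 2156*4² = 2156*16 = 34496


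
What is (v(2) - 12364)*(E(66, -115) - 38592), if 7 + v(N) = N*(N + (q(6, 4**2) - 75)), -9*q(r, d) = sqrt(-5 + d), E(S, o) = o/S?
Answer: 31883139679/66 + 2547187*sqrt(11)/297 ≈ 4.8311e+8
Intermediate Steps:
q(r, d) = -sqrt(-5 + d)/9
v(N) = -7 + N*(-75 + N - sqrt(11)/9) (v(N) = -7 + N*(N + (-sqrt(-5 + 4**2)/9 - 75)) = -7 + N*(N + (-sqrt(-5 + 16)/9 - 75)) = -7 + N*(N + (-sqrt(11)/9 - 75)) = -7 + N*(N + (-75 - sqrt(11)/9)) = -7 + N*(-75 + N - sqrt(11)/9))
(v(2) - 12364)*(E(66, -115) - 38592) = ((-7 + 2**2 - 75*2 - 1/9*2*sqrt(11)) - 12364)*(-115/66 - 38592) = ((-7 + 4 - 150 - 2*sqrt(11)/9) - 12364)*(-115*1/66 - 38592) = ((-153 - 2*sqrt(11)/9) - 12364)*(-115/66 - 38592) = (-12517 - 2*sqrt(11)/9)*(-2547187/66) = 31883139679/66 + 2547187*sqrt(11)/297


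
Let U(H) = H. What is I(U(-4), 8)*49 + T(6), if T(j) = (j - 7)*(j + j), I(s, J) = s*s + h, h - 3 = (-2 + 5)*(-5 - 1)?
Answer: 37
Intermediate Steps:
h = -15 (h = 3 + (-2 + 5)*(-5 - 1) = 3 + 3*(-6) = 3 - 18 = -15)
I(s, J) = -15 + s² (I(s, J) = s*s - 15 = s² - 15 = -15 + s²)
T(j) = 2*j*(-7 + j) (T(j) = (-7 + j)*(2*j) = 2*j*(-7 + j))
I(U(-4), 8)*49 + T(6) = (-15 + (-4)²)*49 + 2*6*(-7 + 6) = (-15 + 16)*49 + 2*6*(-1) = 1*49 - 12 = 49 - 12 = 37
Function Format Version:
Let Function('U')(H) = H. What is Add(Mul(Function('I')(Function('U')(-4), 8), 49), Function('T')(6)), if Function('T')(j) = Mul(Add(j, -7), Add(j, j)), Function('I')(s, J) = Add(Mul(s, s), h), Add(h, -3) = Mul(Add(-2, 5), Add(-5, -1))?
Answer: 37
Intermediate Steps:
h = -15 (h = Add(3, Mul(Add(-2, 5), Add(-5, -1))) = Add(3, Mul(3, -6)) = Add(3, -18) = -15)
Function('I')(s, J) = Add(-15, Pow(s, 2)) (Function('I')(s, J) = Add(Mul(s, s), -15) = Add(Pow(s, 2), -15) = Add(-15, Pow(s, 2)))
Function('T')(j) = Mul(2, j, Add(-7, j)) (Function('T')(j) = Mul(Add(-7, j), Mul(2, j)) = Mul(2, j, Add(-7, j)))
Add(Mul(Function('I')(Function('U')(-4), 8), 49), Function('T')(6)) = Add(Mul(Add(-15, Pow(-4, 2)), 49), Mul(2, 6, Add(-7, 6))) = Add(Mul(Add(-15, 16), 49), Mul(2, 6, -1)) = Add(Mul(1, 49), -12) = Add(49, -12) = 37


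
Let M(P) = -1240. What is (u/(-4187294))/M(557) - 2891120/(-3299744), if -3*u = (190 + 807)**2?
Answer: 1407216446927747/1606226046880560 ≈ 0.87610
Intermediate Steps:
u = -994009/3 (u = -(190 + 807)**2/3 = -1/3*997**2 = -1/3*994009 = -994009/3 ≈ -3.3134e+5)
(u/(-4187294))/M(557) - 2891120/(-3299744) = -994009/3/(-4187294)/(-1240) - 2891120/(-3299744) = -994009/3*(-1/4187294)*(-1/1240) - 2891120*(-1/3299744) = (994009/12561882)*(-1/1240) + 180695/206234 = -994009/15576733680 + 180695/206234 = 1407216446927747/1606226046880560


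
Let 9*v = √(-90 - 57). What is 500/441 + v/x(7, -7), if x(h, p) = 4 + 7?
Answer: 500/441 + 7*I*√3/99 ≈ 1.1338 + 0.12247*I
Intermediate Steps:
v = 7*I*√3/9 (v = √(-90 - 57)/9 = √(-147)/9 = (7*I*√3)/9 = 7*I*√3/9 ≈ 1.3472*I)
x(h, p) = 11
500/441 + v/x(7, -7) = 500/441 + (7*I*√3/9)/11 = 500*(1/441) + (7*I*√3/9)*(1/11) = 500/441 + 7*I*√3/99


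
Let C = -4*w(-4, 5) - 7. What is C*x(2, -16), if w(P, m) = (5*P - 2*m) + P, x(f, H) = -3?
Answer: -387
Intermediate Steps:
w(P, m) = -2*m + 6*P (w(P, m) = (-2*m + 5*P) + P = -2*m + 6*P)
C = 129 (C = -4*(-2*5 + 6*(-4)) - 7 = -4*(-10 - 24) - 7 = -4*(-34) - 7 = 136 - 7 = 129)
C*x(2, -16) = 129*(-3) = -387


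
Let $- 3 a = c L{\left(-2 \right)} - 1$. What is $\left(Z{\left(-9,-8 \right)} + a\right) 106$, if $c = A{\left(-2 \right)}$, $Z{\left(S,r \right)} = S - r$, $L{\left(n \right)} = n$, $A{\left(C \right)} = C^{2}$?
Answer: $212$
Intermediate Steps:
$c = 4$ ($c = \left(-2\right)^{2} = 4$)
$a = 3$ ($a = - \frac{4 \left(-2\right) - 1}{3} = - \frac{-8 - 1}{3} = \left(- \frac{1}{3}\right) \left(-9\right) = 3$)
$\left(Z{\left(-9,-8 \right)} + a\right) 106 = \left(\left(-9 - -8\right) + 3\right) 106 = \left(\left(-9 + 8\right) + 3\right) 106 = \left(-1 + 3\right) 106 = 2 \cdot 106 = 212$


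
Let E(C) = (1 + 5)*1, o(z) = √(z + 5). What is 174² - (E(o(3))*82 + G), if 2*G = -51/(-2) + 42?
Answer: 119001/4 ≈ 29750.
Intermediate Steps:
o(z) = √(5 + z)
G = 135/4 (G = (-51/(-2) + 42)/2 = (-51*(-½) + 42)/2 = (51/2 + 42)/2 = (½)*(135/2) = 135/4 ≈ 33.750)
E(C) = 6 (E(C) = 6*1 = 6)
174² - (E(o(3))*82 + G) = 174² - (6*82 + 135/4) = 30276 - (492 + 135/4) = 30276 - 1*2103/4 = 30276 - 2103/4 = 119001/4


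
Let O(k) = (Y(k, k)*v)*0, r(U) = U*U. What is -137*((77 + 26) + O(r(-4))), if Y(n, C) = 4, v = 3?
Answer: -14111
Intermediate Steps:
r(U) = U²
O(k) = 0 (O(k) = (4*3)*0 = 12*0 = 0)
-137*((77 + 26) + O(r(-4))) = -137*((77 + 26) + 0) = -137*(103 + 0) = -137*103 = -14111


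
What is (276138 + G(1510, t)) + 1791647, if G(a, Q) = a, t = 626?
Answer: 2069295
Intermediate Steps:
(276138 + G(1510, t)) + 1791647 = (276138 + 1510) + 1791647 = 277648 + 1791647 = 2069295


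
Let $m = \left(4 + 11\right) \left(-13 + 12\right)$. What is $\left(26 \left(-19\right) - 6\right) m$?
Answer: $7500$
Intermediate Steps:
$m = -15$ ($m = 15 \left(-1\right) = -15$)
$\left(26 \left(-19\right) - 6\right) m = \left(26 \left(-19\right) - 6\right) \left(-15\right) = \left(-494 - 6\right) \left(-15\right) = \left(-500\right) \left(-15\right) = 7500$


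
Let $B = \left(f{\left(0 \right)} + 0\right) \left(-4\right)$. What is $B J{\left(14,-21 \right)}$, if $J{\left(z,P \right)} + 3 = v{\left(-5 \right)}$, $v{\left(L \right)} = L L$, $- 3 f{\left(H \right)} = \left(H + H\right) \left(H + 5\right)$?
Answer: $0$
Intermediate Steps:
$f{\left(H \right)} = - \frac{2 H \left(5 + H\right)}{3}$ ($f{\left(H \right)} = - \frac{\left(H + H\right) \left(H + 5\right)}{3} = - \frac{2 H \left(5 + H\right)}{3}$)
$v{\left(L \right)} = L^{2}$
$J{\left(z,P \right)} = 22$ ($J{\left(z,P \right)} = -3 + \left(-5\right)^{2} = -3 + 25 = 22$)
$B = 0$ ($B = \left(\left(- \frac{2}{3}\right) 0 \left(5 + 0\right) + 0\right) \left(-4\right) = \left(\left(- \frac{2}{3}\right) 0 \cdot 5 + 0\right) \left(-4\right) = \left(0 + 0\right) \left(-4\right) = 0 \left(-4\right) = 0$)
$B J{\left(14,-21 \right)} = 0 \cdot 22 = 0$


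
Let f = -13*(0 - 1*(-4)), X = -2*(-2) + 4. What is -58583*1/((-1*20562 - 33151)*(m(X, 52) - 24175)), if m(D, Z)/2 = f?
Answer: -58583/1304097927 ≈ -4.4922e-5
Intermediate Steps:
X = 8 (X = 4 + 4 = 8)
f = -52 (f = -13*(0 + 4) = -13*4 = -52)
m(D, Z) = -104 (m(D, Z) = 2*(-52) = -104)
-58583*1/((-1*20562 - 33151)*(m(X, 52) - 24175)) = -58583*1/((-104 - 24175)*(-1*20562 - 33151)) = -58583*(-1/(24279*(-20562 - 33151))) = -58583/((-53713*(-24279))) = -58583/1304097927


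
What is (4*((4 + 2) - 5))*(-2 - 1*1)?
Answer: -12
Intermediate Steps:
(4*((4 + 2) - 5))*(-2 - 1*1) = (4*(6 - 5))*(-2 - 1) = (4*1)*(-3) = 4*(-3) = -12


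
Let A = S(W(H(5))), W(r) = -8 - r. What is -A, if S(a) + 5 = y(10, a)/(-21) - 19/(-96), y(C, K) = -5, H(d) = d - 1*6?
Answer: 3067/672 ≈ 4.5640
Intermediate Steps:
H(d) = -6 + d (H(d) = d - 6 = -6 + d)
S(a) = -3067/672 (S(a) = -5 + (-5/(-21) - 19/(-96)) = -5 + (-5*(-1/21) - 19*(-1/96)) = -5 + (5/21 + 19/96) = -5 + 293/672 = -3067/672)
A = -3067/672 ≈ -4.5640
-A = -1*(-3067/672) = 3067/672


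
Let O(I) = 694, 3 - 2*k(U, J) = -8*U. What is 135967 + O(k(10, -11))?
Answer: 136661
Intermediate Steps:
k(U, J) = 3/2 + 4*U (k(U, J) = 3/2 - (-4)*U = 3/2 + 4*U)
135967 + O(k(10, -11)) = 135967 + 694 = 136661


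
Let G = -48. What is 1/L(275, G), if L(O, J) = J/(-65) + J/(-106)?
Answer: 3445/4104 ≈ 0.83943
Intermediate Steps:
L(O, J) = -171*J/6890 (L(O, J) = J*(-1/65) + J*(-1/106) = -J/65 - J/106 = -171*J/6890)
1/L(275, G) = 1/(-171/6890*(-48)) = 1/(4104/3445) = 3445/4104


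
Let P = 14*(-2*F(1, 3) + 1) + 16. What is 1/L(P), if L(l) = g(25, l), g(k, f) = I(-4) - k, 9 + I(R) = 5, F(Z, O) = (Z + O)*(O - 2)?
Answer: -1/29 ≈ -0.034483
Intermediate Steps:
F(Z, O) = (-2 + O)*(O + Z) (F(Z, O) = (O + Z)*(-2 + O) = (-2 + O)*(O + Z))
I(R) = -4 (I(R) = -9 + 5 = -4)
P = -82 (P = 14*(-2*(3² - 2*3 - 2*1 + 3*1) + 1) + 16 = 14*(-2*(9 - 6 - 2 + 3) + 1) + 16 = 14*(-2*4 + 1) + 16 = 14*(-8 + 1) + 16 = 14*(-7) + 16 = -98 + 16 = -82)
g(k, f) = -4 - k
L(l) = -29 (L(l) = -4 - 1*25 = -4 - 25 = -29)
1/L(P) = 1/(-29) = -1/29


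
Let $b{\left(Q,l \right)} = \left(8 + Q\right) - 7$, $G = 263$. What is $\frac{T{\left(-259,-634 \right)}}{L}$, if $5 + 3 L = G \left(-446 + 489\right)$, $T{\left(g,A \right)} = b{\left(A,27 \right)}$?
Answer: $- \frac{211}{1256} \approx -0.16799$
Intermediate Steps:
$b{\left(Q,l \right)} = 1 + Q$
$T{\left(g,A \right)} = 1 + A$
$L = 3768$ ($L = - \frac{5}{3} + \frac{263 \left(-446 + 489\right)}{3} = - \frac{5}{3} + \frac{263 \cdot 43}{3} = - \frac{5}{3} + \frac{1}{3} \cdot 11309 = - \frac{5}{3} + \frac{11309}{3} = 3768$)
$\frac{T{\left(-259,-634 \right)}}{L} = \frac{1 - 634}{3768} = \left(-633\right) \frac{1}{3768} = - \frac{211}{1256}$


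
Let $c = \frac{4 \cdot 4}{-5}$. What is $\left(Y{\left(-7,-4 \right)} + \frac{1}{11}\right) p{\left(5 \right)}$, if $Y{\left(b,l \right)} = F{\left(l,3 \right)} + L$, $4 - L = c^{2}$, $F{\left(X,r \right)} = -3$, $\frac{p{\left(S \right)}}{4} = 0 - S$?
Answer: $\frac{10064}{55} \approx 182.98$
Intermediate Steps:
$p{\left(S \right)} = - 4 S$ ($p{\left(S \right)} = 4 \left(0 - S\right) = 4 \left(- S\right) = - 4 S$)
$c = - \frac{16}{5}$ ($c = 16 \left(- \frac{1}{5}\right) = - \frac{16}{5} \approx -3.2$)
$L = - \frac{156}{25}$ ($L = 4 - \left(- \frac{16}{5}\right)^{2} = 4 - \frac{256}{25} = - \frac{156}{25} \approx -6.24$)
$Y{\left(b,l \right)} = - \frac{231}{25}$ ($Y{\left(b,l \right)} = -3 - \frac{156}{25} = - \frac{231}{25}$)
$\left(Y{\left(-7,-4 \right)} + \frac{1}{11}\right) p{\left(5 \right)} = \left(- \frac{231}{25} + \frac{1}{11}\right) \left(\left(-4\right) 5\right) = \left(- \frac{231}{25} + \frac{1}{11}\right) \left(-20\right) = \left(- \frac{2516}{275}\right) \left(-20\right) = \frac{10064}{55}$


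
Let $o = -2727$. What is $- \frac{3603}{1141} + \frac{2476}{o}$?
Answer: $- \frac{12650497}{3111507} \approx -4.0657$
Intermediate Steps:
$- \frac{3603}{1141} + \frac{2476}{o} = - \frac{3603}{1141} + \frac{2476}{-2727} = \left(-3603\right) \frac{1}{1141} + 2476 \left(- \frac{1}{2727}\right) = - \frac{3603}{1141} - \frac{2476}{2727} = - \frac{12650497}{3111507}$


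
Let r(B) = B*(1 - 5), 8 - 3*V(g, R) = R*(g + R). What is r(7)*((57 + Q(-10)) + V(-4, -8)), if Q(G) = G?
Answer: -1484/3 ≈ -494.67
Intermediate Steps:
V(g, R) = 8/3 - R*(R + g)/3 (V(g, R) = 8/3 - R*(g + R)/3 = 8/3 - R*(R + g)/3)
r(B) = -4*B (r(B) = B*(-4) = -4*B)
r(7)*((57 + Q(-10)) + V(-4, -8)) = (-4*7)*((57 - 10) + (8/3 - ⅓*(-8)² - ⅓*(-8)*(-4))) = -28*(47 + (8/3 - ⅓*64 - 32/3)) = -28*(47 + (8/3 - 64/3 - 32/3)) = -28*(47 - 88/3) = -28*53/3 = -1484/3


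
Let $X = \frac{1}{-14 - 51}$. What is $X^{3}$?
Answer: $- \frac{1}{274625} \approx -3.6413 \cdot 10^{-6}$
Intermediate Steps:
$X = - \frac{1}{65}$ ($X = \frac{1}{-65} = - \frac{1}{65} \approx -0.015385$)
$X^{3} = \left(- \frac{1}{65}\right)^{3} = - \frac{1}{274625}$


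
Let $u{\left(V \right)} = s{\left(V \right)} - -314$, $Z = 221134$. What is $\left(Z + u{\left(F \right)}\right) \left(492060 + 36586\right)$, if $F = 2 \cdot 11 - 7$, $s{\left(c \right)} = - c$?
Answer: $117059669718$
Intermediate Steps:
$F = 15$ ($F = 22 - 7 = 15$)
$u{\left(V \right)} = 314 - V$ ($u{\left(V \right)} = - V - -314 = - V + 314 = 314 - V$)
$\left(Z + u{\left(F \right)}\right) \left(492060 + 36586\right) = \left(221134 + \left(314 - 15\right)\right) \left(492060 + 36586\right) = \left(221134 + \left(314 - 15\right)\right) 528646 = \left(221134 + 299\right) 528646 = 221433 \cdot 528646 = 117059669718$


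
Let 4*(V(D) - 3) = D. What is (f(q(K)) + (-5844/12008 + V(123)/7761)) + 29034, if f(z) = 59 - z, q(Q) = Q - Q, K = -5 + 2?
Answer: 451875108695/15532348 ≈ 29093.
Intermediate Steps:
V(D) = 3 + D/4
K = -3
q(Q) = 0
(f(q(K)) + (-5844/12008 + V(123)/7761)) + 29034 = ((59 - 1*0) + (-5844/12008 + (3 + (¼)*123)/7761)) + 29034 = ((59 + 0) + (-5844*1/12008 + (3 + 123/4)*(1/7761))) + 29034 = (59 + (-1461/3002 + (135/4)*(1/7761))) + 29034 = (59 + (-1461/3002 + 45/10348)) + 29034 = (59 - 7491669/15532348) + 29034 = 908916863/15532348 + 29034 = 451875108695/15532348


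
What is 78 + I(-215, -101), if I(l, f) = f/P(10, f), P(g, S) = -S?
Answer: 77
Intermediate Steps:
I(l, f) = -1 (I(l, f) = f/((-f)) = f*(-1/f) = -1)
78 + I(-215, -101) = 78 - 1 = 77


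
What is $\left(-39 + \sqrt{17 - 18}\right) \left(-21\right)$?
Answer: $819 - 21 i \approx 819.0 - 21.0 i$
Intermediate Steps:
$\left(-39 + \sqrt{17 - 18}\right) \left(-21\right) = \left(-39 + \sqrt{-1}\right) \left(-21\right) = \left(-39 + i\right) \left(-21\right) = 819 - 21 i$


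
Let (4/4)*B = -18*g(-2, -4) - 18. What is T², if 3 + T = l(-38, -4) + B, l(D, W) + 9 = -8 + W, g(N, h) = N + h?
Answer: 4356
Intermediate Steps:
l(D, W) = -17 + W (l(D, W) = -9 + (-8 + W) = -17 + W)
B = 90 (B = -18*(-2 - 4) - 18 = -18*(-6) - 18 = 108 - 18 = 90)
T = 66 (T = -3 + ((-17 - 4) + 90) = -3 + (-21 + 90) = -3 + 69 = 66)
T² = 66² = 4356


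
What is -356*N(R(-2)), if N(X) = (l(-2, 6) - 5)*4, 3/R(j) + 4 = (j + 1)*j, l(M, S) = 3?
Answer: 2848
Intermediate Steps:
R(j) = 3/(-4 + j*(1 + j)) (R(j) = 3/(-4 + (j + 1)*j) = 3/(-4 + (1 + j)*j) = 3/(-4 + j*(1 + j)))
N(X) = -8 (N(X) = (3 - 5)*4 = -2*4 = -8)
-356*N(R(-2)) = -356*(-8) = 2848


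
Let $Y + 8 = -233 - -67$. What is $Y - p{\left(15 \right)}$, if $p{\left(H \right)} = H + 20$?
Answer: $-209$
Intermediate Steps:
$p{\left(H \right)} = 20 + H$
$Y = -174$ ($Y = -8 - 166 = -174$)
$Y - p{\left(15 \right)} = -174 - \left(20 + 15\right) = -174 - 35 = -209$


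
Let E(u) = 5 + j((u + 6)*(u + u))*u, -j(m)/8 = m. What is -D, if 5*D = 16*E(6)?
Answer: 110512/5 ≈ 22102.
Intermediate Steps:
j(m) = -8*m
E(u) = 5 - 16*u²*(6 + u) (E(u) = 5 + (-8*(u + 6)*(u + u))*u = 5 + (-8*(6 + u)*2*u)*u = 5 + (-16*u*(6 + u))*u = 5 - 16*u²*(6 + u))
D = -110512/5 (D = (16*(5 - 16*6²*(6 + 6)))/5 = (16*(5 - 16*36*12))/5 = (16*(5 - 6912))/5 = (16*(-6907))/5 = (⅕)*(-110512) = -110512/5 ≈ -22102.)
-D = -1*(-110512/5) = 110512/5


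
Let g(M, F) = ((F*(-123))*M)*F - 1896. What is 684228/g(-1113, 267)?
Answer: 228076/3253130305 ≈ 7.0110e-5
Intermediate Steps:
g(M, F) = -1896 - 123*M*F² (g(M, F) = ((-123*F)*M)*F - 1896 = (-123*F*M)*F - 1896 = -123*M*F² - 1896 = -1896 - 123*M*F²)
684228/g(-1113, 267) = 684228/(-1896 - 123*(-1113)*267²) = 684228/(-1896 - 123*(-1113)*71289) = 684228/(-1896 + 9759392811) = 684228/9759390915 = 684228*(1/9759390915) = 228076/3253130305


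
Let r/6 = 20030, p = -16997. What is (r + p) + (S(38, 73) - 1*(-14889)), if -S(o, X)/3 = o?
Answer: 117958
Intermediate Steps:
S(o, X) = -3*o
r = 120180 (r = 6*20030 = 120180)
(r + p) + (S(38, 73) - 1*(-14889)) = (120180 - 16997) + (-3*38 - 1*(-14889)) = 103183 + (-114 + 14889) = 103183 + 14775 = 117958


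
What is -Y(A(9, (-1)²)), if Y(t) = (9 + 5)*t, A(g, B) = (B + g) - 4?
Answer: -84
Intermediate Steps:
A(g, B) = -4 + B + g
Y(t) = 14*t
-Y(A(9, (-1)²)) = -14*(-4 + (-1)² + 9) = -14*(-4 + 1 + 9) = -14*6 = -1*84 = -84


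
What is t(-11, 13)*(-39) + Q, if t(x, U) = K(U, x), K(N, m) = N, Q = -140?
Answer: -647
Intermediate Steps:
t(x, U) = U
t(-11, 13)*(-39) + Q = 13*(-39) - 140 = -507 - 140 = -647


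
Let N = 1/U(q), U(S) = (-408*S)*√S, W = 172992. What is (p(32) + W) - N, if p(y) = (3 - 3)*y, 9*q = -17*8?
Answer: 172992 + 9*I*√34/1257728 ≈ 1.7299e+5 + 4.1725e-5*I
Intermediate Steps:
q = -136/9 (q = (-17*8)/9 = (⅑)*(-136) = -136/9 ≈ -15.111)
U(S) = -408*S^(3/2)
p(y) = 0 (p(y) = 0*y = 0)
N = -9*I*√34/1257728 (N = 1/(-(-36992)*I*√34/9) = 1/(36992*I*√34/9) = -9*I*√34/1257728 ≈ -4.1725e-5*I)
(p(32) + W) - N = (0 + 172992) - (-9)*I*√34/1257728 = 172992 + 9*I*√34/1257728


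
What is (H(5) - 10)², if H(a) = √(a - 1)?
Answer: 64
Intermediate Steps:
H(a) = √(-1 + a)
(H(5) - 10)² = (√(-1 + 5) - 10)² = (√4 - 10)² = (2 - 10)² = (-8)² = 64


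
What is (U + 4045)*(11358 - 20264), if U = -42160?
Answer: 339452190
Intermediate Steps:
(U + 4045)*(11358 - 20264) = (-42160 + 4045)*(11358 - 20264) = -38115*(-8906) = 339452190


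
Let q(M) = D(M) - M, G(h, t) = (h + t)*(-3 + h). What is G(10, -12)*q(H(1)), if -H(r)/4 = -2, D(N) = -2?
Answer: 140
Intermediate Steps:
H(r) = 8 (H(r) = -4*(-2) = 8)
G(h, t) = (-3 + h)*(h + t)
q(M) = -2 - M
G(10, -12)*q(H(1)) = (10**2 - 3*10 - 3*(-12) + 10*(-12))*(-2 - 1*8) = (100 - 30 + 36 - 120)*(-2 - 8) = -14*(-10) = 140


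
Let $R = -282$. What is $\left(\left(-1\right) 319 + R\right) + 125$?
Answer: $-476$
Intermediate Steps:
$\left(\left(-1\right) 319 + R\right) + 125 = \left(\left(-1\right) 319 - 282\right) + 125 = \left(-319 - 282\right) + 125 = -601 + 125 = -476$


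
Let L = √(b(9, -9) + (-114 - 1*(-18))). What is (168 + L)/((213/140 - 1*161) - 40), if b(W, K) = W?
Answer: -7840/9309 - 140*I*√87/27927 ≈ -0.8422 - 0.046759*I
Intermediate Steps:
L = I*√87 (L = √(9 + (-114 - 1*(-18))) = √(9 + (-114 + 18)) = √(9 - 96) = √(-87) = I*√87 ≈ 9.3274*I)
(168 + L)/((213/140 - 1*161) - 40) = (168 + I*√87)/((213/140 - 1*161) - 40) = (168 + I*√87)/((213*(1/140) - 161) - 40) = (168 + I*√87)/((213/140 - 161) - 40) = (168 + I*√87)/(-22327/140 - 40) = (168 + I*√87)/(-27927/140) = (168 + I*√87)*(-140/27927) = -7840/9309 - 140*I*√87/27927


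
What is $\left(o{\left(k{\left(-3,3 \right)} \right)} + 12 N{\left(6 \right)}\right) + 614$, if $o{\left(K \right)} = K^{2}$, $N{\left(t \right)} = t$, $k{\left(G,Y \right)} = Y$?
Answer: $695$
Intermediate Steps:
$\left(o{\left(k{\left(-3,3 \right)} \right)} + 12 N{\left(6 \right)}\right) + 614 = \left(3^{2} + 12 \cdot 6\right) + 614 = \left(9 + 72\right) + 614 = 81 + 614 = 695$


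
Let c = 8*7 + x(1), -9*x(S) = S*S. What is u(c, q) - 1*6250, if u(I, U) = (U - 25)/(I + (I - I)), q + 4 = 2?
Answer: -3143993/503 ≈ -6250.5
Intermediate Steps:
q = -2 (q = -4 + 2 = -2)
x(S) = -S²/9 (x(S) = -S*S/9 = -S²/9)
c = 503/9 (c = 8*7 - ⅑*1² = 56 - ⅑*1 = 56 - ⅑ = 503/9 ≈ 55.889)
u(I, U) = (-25 + U)/I (u(I, U) = (-25 + U)/(I + 0) = (-25 + U)/I)
u(c, q) - 1*6250 = (-25 - 2)/(503/9) - 1*6250 = (9/503)*(-27) - 6250 = -243/503 - 6250 = -3143993/503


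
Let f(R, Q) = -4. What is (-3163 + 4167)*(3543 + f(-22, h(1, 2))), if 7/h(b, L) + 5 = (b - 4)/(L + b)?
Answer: 3553156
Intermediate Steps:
h(b, L) = 7/(-5 + (-4 + b)/(L + b)) (h(b, L) = 7/(-5 + (b - 4)/(L + b)) = 7/(-5 + (-4 + b)/(L + b)))
(-3163 + 4167)*(3543 + f(-22, h(1, 2))) = (-3163 + 4167)*(3543 - 4) = 1004*3539 = 3553156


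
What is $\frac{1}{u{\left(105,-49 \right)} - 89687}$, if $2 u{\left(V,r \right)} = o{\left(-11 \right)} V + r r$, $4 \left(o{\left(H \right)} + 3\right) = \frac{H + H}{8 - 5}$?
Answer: $- \frac{4}{354961} \approx -1.1269 \cdot 10^{-5}$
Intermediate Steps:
$o{\left(H \right)} = -3 + \frac{H}{6}$ ($o{\left(H \right)} = -3 + \frac{\left(H + H\right) \frac{1}{8 - 5}}{4} = -3 + \frac{2 H \frac{1}{3}}{4} = -3 + \frac{\frac{2}{3} H}{4} = -3 + \frac{H}{6}$)
$u{\left(V,r \right)} = \frac{r^{2}}{2} - \frac{29 V}{12}$ ($u{\left(V,r \right)} = \frac{\left(-3 + \frac{1}{6} \left(-11\right)\right) V + r r}{2} = \frac{\left(-3 - \frac{11}{6}\right) V + r^{2}}{2} = \frac{- \frac{29 V}{6} + r^{2}}{2} = \frac{r^{2} - \frac{29 V}{6}}{2} = \frac{r^{2}}{2} - \frac{29 V}{12}$)
$\frac{1}{u{\left(105,-49 \right)} - 89687} = \frac{1}{\left(\frac{\left(-49\right)^{2}}{2} - \frac{1015}{4}\right) - 89687} = \frac{1}{\left(\frac{1}{2} \cdot 2401 - \frac{1015}{4}\right) - 89687} = \frac{1}{\left(\frac{2401}{2} - \frac{1015}{4}\right) - 89687} = \frac{1}{\frac{3787}{4} - 89687} = \frac{1}{- \frac{354961}{4}} = - \frac{4}{354961}$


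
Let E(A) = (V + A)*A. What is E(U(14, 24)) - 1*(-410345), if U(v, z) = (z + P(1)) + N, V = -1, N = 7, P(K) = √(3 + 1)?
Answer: 411401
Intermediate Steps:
P(K) = 2 (P(K) = √4 = 2)
U(v, z) = 9 + z (U(v, z) = (z + 2) + 7 = (2 + z) + 7 = 9 + z)
E(A) = A*(-1 + A) (E(A) = (-1 + A)*A = A*(-1 + A))
E(U(14, 24)) - 1*(-410345) = (9 + 24)*(-1 + (9 + 24)) - 1*(-410345) = 33*(-1 + 33) + 410345 = 33*32 + 410345 = 1056 + 410345 = 411401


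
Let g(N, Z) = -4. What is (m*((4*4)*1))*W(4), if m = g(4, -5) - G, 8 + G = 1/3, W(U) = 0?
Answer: 0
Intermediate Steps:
G = -23/3 (G = -8 + 1/3 = -8 + 1*(⅓) = -8 + ⅓ = -23/3 ≈ -7.6667)
m = 11/3 (m = -4 - 1*(-23/3) = -4 + 23/3 = 11/3 ≈ 3.6667)
(m*((4*4)*1))*W(4) = (11*((4*4)*1)/3)*0 = (11*(16*1)/3)*0 = ((11/3)*16)*0 = (176/3)*0 = 0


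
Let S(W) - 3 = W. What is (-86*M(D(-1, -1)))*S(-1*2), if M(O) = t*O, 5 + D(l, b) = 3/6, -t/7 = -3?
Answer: 8127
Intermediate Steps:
t = 21 (t = -7*(-3) = 21)
D(l, b) = -9/2 (D(l, b) = -5 + 3/6 = -5 + 3*(⅙) = -5 + ½ = -9/2)
M(O) = 21*O
S(W) = 3 + W
(-86*M(D(-1, -1)))*S(-1*2) = (-1806*(-9)/2)*(3 - 1*2) = (-86*(-189/2))*(3 - 2) = 8127*1 = 8127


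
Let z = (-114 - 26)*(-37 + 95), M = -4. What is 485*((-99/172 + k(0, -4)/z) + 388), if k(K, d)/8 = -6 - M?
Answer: 6560779203/34916 ≈ 1.8790e+5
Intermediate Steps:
z = -8120 (z = -140*58 = -8120)
k(K, d) = -16 (k(K, d) = 8*(-6 - 1*(-4)) = 8*(-6 + 4) = 8*(-2) = -16)
485*((-99/172 + k(0, -4)/z) + 388) = 485*((-99/172 - 16/(-8120)) + 388) = 485*((-99*1/172 - 16*(-1/8120)) + 388) = 485*((-99/172 + 2/1015) + 388) = 485*(-100141/174580 + 388) = 485*(67636899/174580) = 6560779203/34916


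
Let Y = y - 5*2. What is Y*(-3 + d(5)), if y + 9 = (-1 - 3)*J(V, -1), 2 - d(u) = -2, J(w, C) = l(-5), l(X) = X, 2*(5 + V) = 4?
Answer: 1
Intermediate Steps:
V = -3 (V = -5 + (½)*4 = -5 + 2 = -3)
J(w, C) = -5
d(u) = 4 (d(u) = 2 - 1*(-2) = 2 + 2 = 4)
y = 11 (y = -9 + (-1 - 3)*(-5) = -9 - 4*(-5) = -9 + 20 = 11)
Y = 1 (Y = 11 - 5*2 = 11 - 10 = 1)
Y*(-3 + d(5)) = 1*(-3 + 4) = 1*1 = 1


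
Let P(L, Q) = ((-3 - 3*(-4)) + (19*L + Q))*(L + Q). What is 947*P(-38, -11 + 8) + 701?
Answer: 27800833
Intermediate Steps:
P(L, Q) = (L + Q)*(9 + Q + 19*L) (P(L, Q) = ((-3 + 12) + (Q + 19*L))*(L + Q) = (9 + (Q + 19*L))*(L + Q) = (9 + Q + 19*L)*(L + Q) = (L + Q)*(9 + Q + 19*L))
947*P(-38, -11 + 8) + 701 = 947*((-11 + 8)**2 + 9*(-38) + 9*(-11 + 8) + 19*(-38)**2 + 20*(-38)*(-11 + 8)) + 701 = 947*((-3)**2 - 342 + 9*(-3) + 19*1444 + 20*(-38)*(-3)) + 701 = 947*(9 - 342 - 27 + 27436 + 2280) + 701 = 947*29356 + 701 = 27800132 + 701 = 27800833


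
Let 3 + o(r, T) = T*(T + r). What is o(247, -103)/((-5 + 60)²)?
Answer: -2967/605 ≈ -4.9041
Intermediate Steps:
o(r, T) = -3 + T*(T + r)
o(247, -103)/((-5 + 60)²) = (-3 + (-103)² - 103*247)/((-5 + 60)²) = (-3 + 10609 - 25441)/(55²) = -14835/3025 = -14835*1/3025 = -2967/605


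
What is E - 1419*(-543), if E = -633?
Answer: 769884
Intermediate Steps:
E - 1419*(-543) = -633 - 1419*(-543) = -633 + 770517 = 769884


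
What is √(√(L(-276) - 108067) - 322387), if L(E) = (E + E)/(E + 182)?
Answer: √(-712152883 + 47*I*√238707031)/47 ≈ 0.28948 + 567.79*I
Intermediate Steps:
L(E) = 2*E/(182 + E) (L(E) = (2*E)/(182 + E) = 2*E/(182 + E))
√(√(L(-276) - 108067) - 322387) = √(√(2*(-276)/(182 - 276) - 108067) - 322387) = √(√(2*(-276)/(-94) - 108067) - 322387) = √(√(2*(-276)*(-1/94) - 108067) - 322387) = √(√(276/47 - 108067) - 322387) = √(√(-5078873/47) - 322387) = √(I*√238707031/47 - 322387) = √(-322387 + I*√238707031/47)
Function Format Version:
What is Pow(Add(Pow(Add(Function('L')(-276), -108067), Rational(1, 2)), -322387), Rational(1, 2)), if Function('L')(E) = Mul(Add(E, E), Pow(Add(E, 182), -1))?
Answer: Mul(Rational(1, 47), Pow(Add(-712152883, Mul(47, I, Pow(238707031, Rational(1, 2)))), Rational(1, 2))) ≈ Add(0.28948, Mul(567.79, I))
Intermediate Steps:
Function('L')(E) = Mul(2, E, Pow(Add(182, E), -1)) (Function('L')(E) = Mul(Mul(2, E), Pow(Add(182, E), -1)) = Mul(2, E, Pow(Add(182, E), -1)))
Pow(Add(Pow(Add(Function('L')(-276), -108067), Rational(1, 2)), -322387), Rational(1, 2)) = Pow(Add(Pow(Add(Mul(2, -276, Pow(Add(182, -276), -1)), -108067), Rational(1, 2)), -322387), Rational(1, 2)) = Pow(Add(Pow(Add(Mul(2, -276, Pow(-94, -1)), -108067), Rational(1, 2)), -322387), Rational(1, 2)) = Pow(Add(Pow(Add(Mul(2, -276, Rational(-1, 94)), -108067), Rational(1, 2)), -322387), Rational(1, 2)) = Pow(Add(Pow(Add(Rational(276, 47), -108067), Rational(1, 2)), -322387), Rational(1, 2)) = Pow(Add(Pow(Rational(-5078873, 47), Rational(1, 2)), -322387), Rational(1, 2)) = Pow(Add(Mul(Rational(1, 47), I, Pow(238707031, Rational(1, 2))), -322387), Rational(1, 2)) = Pow(Add(-322387, Mul(Rational(1, 47), I, Pow(238707031, Rational(1, 2)))), Rational(1, 2))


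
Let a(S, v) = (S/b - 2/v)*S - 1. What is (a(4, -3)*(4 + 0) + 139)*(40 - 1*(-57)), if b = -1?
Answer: 23765/3 ≈ 7921.7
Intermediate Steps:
a(S, v) = -1 + S*(-S - 2/v) (a(S, v) = (S/(-1) - 2/v)*S - 1 = (S*(-1) - 2/v)*S - 1 = (-S - 2/v)*S - 1 = S*(-S - 2/v) - 1 = -1 + S*(-S - 2/v))
(a(4, -3)*(4 + 0) + 139)*(40 - 1*(-57)) = ((-1 - 1*4² - 2*4/(-3))*(4 + 0) + 139)*(40 - 1*(-57)) = ((-1 - 1*16 - 2*4*(-⅓))*4 + 139)*(40 + 57) = ((-1 - 16 + 8/3)*4 + 139)*97 = (-43/3*4 + 139)*97 = (-172/3 + 139)*97 = (245/3)*97 = 23765/3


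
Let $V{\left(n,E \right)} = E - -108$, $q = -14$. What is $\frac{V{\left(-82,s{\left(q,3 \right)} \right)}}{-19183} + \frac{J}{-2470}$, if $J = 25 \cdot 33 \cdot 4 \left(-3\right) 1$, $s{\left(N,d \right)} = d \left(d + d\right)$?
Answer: $\frac{18960048}{4738201} \approx 4.0015$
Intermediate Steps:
$s{\left(N,d \right)} = 2 d^{2}$ ($s{\left(N,d \right)} = d 2 d = 2 d^{2}$)
$V{\left(n,E \right)} = 108 + E$ ($V{\left(n,E \right)} = E + 108 = 108 + E$)
$J = -9900$ ($J = 825 \left(\left(-12\right) 1\right) = 825 \left(-12\right) = -9900$)
$\frac{V{\left(-82,s{\left(q,3 \right)} \right)}}{-19183} + \frac{J}{-2470} = \frac{108 + 2 \cdot 3^{2}}{-19183} - \frac{9900}{-2470} = \left(108 + 2 \cdot 9\right) \left(- \frac{1}{19183}\right) - - \frac{990}{247} = \left(108 + 18\right) \left(- \frac{1}{19183}\right) + \frac{990}{247} = 126 \left(- \frac{1}{19183}\right) + \frac{990}{247} = - \frac{126}{19183} + \frac{990}{247} = \frac{18960048}{4738201}$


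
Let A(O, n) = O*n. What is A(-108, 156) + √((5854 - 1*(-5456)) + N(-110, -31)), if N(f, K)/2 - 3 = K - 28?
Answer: -16848 + √11198 ≈ -16742.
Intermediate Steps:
N(f, K) = -50 + 2*K (N(f, K) = 6 + 2*(K - 28) = 6 + 2*(-28 + K) = 6 + (-56 + 2*K) = -50 + 2*K)
A(-108, 156) + √((5854 - 1*(-5456)) + N(-110, -31)) = -108*156 + √((5854 - 1*(-5456)) + (-50 + 2*(-31))) = -16848 + √((5854 + 5456) + (-50 - 62)) = -16848 + √(11310 - 112) = -16848 + √11198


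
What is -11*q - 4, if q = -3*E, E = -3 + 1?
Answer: -70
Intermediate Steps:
E = -2
q = 6 (q = -3*(-2) = 6)
-11*q - 4 = -11*6 - 4 = -66 - 4 = -70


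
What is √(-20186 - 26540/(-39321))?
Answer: I*√3467706608254/13107 ≈ 142.08*I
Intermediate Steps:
√(-20186 - 26540/(-39321)) = √(-20186 - 26540*(-1/39321)) = √(-20186 + 26540/39321) = √(-793707166/39321) = I*√3467706608254/13107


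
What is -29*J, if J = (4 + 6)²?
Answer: -2900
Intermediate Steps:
J = 100 (J = 10² = 100)
-29*J = -29*100 = -2900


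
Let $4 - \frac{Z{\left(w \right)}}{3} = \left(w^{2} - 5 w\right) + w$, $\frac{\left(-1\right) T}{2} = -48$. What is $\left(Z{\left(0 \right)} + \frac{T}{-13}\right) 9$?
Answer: $\frac{540}{13} \approx 41.538$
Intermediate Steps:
$T = 96$ ($T = \left(-2\right) \left(-48\right) = 96$)
$Z{\left(w \right)} = 12 - 3 w^{2} + 12 w$ ($Z{\left(w \right)} = 12 - 3 \left(\left(w^{2} - 5 w\right) + w\right) = 12 - 3 \left(w^{2} - 4 w\right) = 12 - \left(- 12 w + 3 w^{2}\right) = 12 - 3 w^{2} + 12 w$)
$\left(Z{\left(0 \right)} + \frac{T}{-13}\right) 9 = \left(\left(12 - 3 \cdot 0^{2} + 12 \cdot 0\right) + \frac{96}{-13}\right) 9 = \left(\left(12 - 0 + 0\right) + 96 \left(- \frac{1}{13}\right)\right) 9 = \left(\left(12 + 0 + 0\right) - \frac{96}{13}\right) 9 = \left(12 - \frac{96}{13}\right) 9 = \frac{60}{13} \cdot 9 = \frac{540}{13}$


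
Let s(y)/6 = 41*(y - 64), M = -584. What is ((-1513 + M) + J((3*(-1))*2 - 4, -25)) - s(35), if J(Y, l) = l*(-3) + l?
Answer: 5087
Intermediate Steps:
J(Y, l) = -2*l (J(Y, l) = -3*l + l = -2*l)
s(y) = -15744 + 246*y (s(y) = 6*(41*(y - 64)) = 6*(41*(-64 + y)) = 6*(-2624 + 41*y) = -15744 + 246*y)
((-1513 + M) + J((3*(-1))*2 - 4, -25)) - s(35) = ((-1513 - 584) - 2*(-25)) - (-15744 + 246*35) = (-2097 + 50) - (-15744 + 8610) = -2047 - 1*(-7134) = -2047 + 7134 = 5087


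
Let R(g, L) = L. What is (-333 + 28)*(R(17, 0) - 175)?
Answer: 53375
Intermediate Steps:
(-333 + 28)*(R(17, 0) - 175) = (-333 + 28)*(0 - 175) = -305*(-175) = 53375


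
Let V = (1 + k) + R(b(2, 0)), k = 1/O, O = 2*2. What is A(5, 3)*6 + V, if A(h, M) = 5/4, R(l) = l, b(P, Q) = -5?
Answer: 15/4 ≈ 3.7500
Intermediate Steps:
O = 4
k = 1/4 ≈ 0.25000
V = -15/4 (V = (1 + 1/4) - 5 = 5/4 - 5 = -15/4 ≈ -3.7500)
A(h, M) = 5/4 (A(h, M) = 5*(1/4) = 5/4)
A(5, 3)*6 + V = (5/4)*6 - 15/4 = 15/2 - 15/4 = 15/4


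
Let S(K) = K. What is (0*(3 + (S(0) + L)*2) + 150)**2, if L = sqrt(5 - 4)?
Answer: 22500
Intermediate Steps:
L = 1 (L = sqrt(1) = 1)
(0*(3 + (S(0) + L)*2) + 150)**2 = (0*(3 + (0 + 1)*2) + 150)**2 = (0*(3 + 1*2) + 150)**2 = (0*(3 + 2) + 150)**2 = (0*5 + 150)**2 = (0 + 150)**2 = 150**2 = 22500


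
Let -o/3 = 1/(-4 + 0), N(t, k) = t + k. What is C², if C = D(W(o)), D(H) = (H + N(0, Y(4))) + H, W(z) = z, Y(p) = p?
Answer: 121/4 ≈ 30.250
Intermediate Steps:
N(t, k) = k + t
o = ¾ (o = -3/(-4 + 0) = -3/(-4) = -3*(-¼) = ¾ ≈ 0.75000)
D(H) = 4 + 2*H (D(H) = (H + (4 + 0)) + H = (H + 4) + H = (4 + H) + H = 4 + 2*H)
C = 11/2 (C = 4 + 2*(¾) = 4 + 3/2 = 11/2 ≈ 5.5000)
C² = (11/2)² = 121/4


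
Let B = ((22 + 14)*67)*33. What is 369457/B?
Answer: 33587/7236 ≈ 4.6417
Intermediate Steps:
B = 79596 (B = (36*67)*33 = 2412*33 = 79596)
369457/B = 369457/79596 = 369457*(1/79596) = 33587/7236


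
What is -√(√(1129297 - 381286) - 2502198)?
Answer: -I*√(2502198 - √748011) ≈ -1581.6*I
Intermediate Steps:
-√(√(1129297 - 381286) - 2502198) = -√(√748011 - 2502198) = -√(-2502198 + √748011)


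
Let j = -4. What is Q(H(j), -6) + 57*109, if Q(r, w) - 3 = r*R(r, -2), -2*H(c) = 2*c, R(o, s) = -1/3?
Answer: 18644/3 ≈ 6214.7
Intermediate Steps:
R(o, s) = -1/3 (R(o, s) = -1*1/3 = -1/3)
H(c) = -c
Q(r, w) = 3 - r/3 (Q(r, w) = 3 + r*(-1/3) = 3 - r/3)
Q(H(j), -6) + 57*109 = (3 - (-1)*(-4)/3) + 57*109 = (3 - 1/3*4) + 6213 = (3 - 4/3) + 6213 = 5/3 + 6213 = 18644/3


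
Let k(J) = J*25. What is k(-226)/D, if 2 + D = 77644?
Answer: -2825/38821 ≈ -0.072770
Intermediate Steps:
k(J) = 25*J
D = 77642 (D = -2 + 77644 = 77642)
k(-226)/D = (25*(-226))/77642 = -5650*1/77642 = -2825/38821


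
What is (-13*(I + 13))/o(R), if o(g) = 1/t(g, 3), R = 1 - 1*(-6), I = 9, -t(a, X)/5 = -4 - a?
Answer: -15730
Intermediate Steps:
t(a, X) = 20 + 5*a (t(a, X) = -5*(-4 - a) = 20 + 5*a)
R = 7 (R = 1 + 6 = 7)
o(g) = 1/(20 + 5*g)
(-13*(I + 13))/o(R) = (-13*(9 + 13))/((1/(5*(4 + 7)))) = (-13*22)/(((⅕)/11)) = -286/((⅕)*(1/11)) = -286/1/55 = -286*55 = -15730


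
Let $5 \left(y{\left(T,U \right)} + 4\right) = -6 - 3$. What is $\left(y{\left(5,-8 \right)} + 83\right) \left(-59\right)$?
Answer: $- \frac{22774}{5} \approx -4554.8$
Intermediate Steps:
$y{\left(T,U \right)} = - \frac{29}{5}$ ($y{\left(T,U \right)} = -4 + \frac{-6 - 3}{5} = -4 + \frac{1}{5} \left(-9\right) = -4 - \frac{9}{5} = - \frac{29}{5}$)
$\left(y{\left(5,-8 \right)} + 83\right) \left(-59\right) = \left(- \frac{29}{5} + 83\right) \left(-59\right) = \frac{386}{5} \left(-59\right) = - \frac{22774}{5}$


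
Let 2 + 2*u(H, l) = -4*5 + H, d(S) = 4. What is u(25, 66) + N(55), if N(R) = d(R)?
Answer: 11/2 ≈ 5.5000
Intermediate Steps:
N(R) = 4
u(H, l) = -11 + H/2 (u(H, l) = -1 + (-4*5 + H)/2 = -1 + (-20 + H)/2 = -1 + (-10 + H/2) = -11 + H/2)
u(25, 66) + N(55) = (-11 + (½)*25) + 4 = (-11 + 25/2) + 4 = 3/2 + 4 = 11/2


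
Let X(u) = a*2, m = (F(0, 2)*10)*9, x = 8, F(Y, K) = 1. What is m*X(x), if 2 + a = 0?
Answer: -360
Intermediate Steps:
a = -2 (a = -2 + 0 = -2)
m = 90 (m = (1*10)*9 = 10*9 = 90)
X(u) = -4 (X(u) = -2*2 = -4)
m*X(x) = 90*(-4) = -360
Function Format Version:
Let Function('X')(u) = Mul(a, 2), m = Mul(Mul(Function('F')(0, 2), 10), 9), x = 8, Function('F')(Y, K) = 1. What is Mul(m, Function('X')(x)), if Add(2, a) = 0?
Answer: -360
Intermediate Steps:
a = -2 (a = Add(-2, 0) = -2)
m = 90 (m = Mul(Mul(1, 10), 9) = Mul(10, 9) = 90)
Function('X')(u) = -4 (Function('X')(u) = Mul(-2, 2) = -4)
Mul(m, Function('X')(x)) = Mul(90, -4) = -360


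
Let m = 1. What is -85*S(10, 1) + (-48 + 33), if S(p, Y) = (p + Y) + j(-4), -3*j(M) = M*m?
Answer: -3190/3 ≈ -1063.3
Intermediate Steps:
j(M) = -M/3
S(p, Y) = 4/3 + Y + p (S(p, Y) = (p + Y) - 1/3*(-4) = (Y + p) + 4/3 = 4/3 + Y + p)
-85*S(10, 1) + (-48 + 33) = -85*(4/3 + 1 + 10) + (-48 + 33) = -85*37/3 - 15 = -3145/3 - 15 = -3190/3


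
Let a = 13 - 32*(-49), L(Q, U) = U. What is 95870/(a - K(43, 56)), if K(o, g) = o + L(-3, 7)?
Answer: 95870/1531 ≈ 62.619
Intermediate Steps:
K(o, g) = 7 + o (K(o, g) = o + 7 = 7 + o)
a = 1581 (a = 13 + 1568 = 1581)
95870/(a - K(43, 56)) = 95870/(1581 - (7 + 43)) = 95870/(1581 - 1*50) = 95870/(1581 - 50) = 95870/1531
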